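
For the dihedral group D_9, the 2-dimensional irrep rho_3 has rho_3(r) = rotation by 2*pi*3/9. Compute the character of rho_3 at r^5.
chi_{rho_3}(r^5) = 2*cos(2*pi*3*5/9) = -1

rho_3(r^5) is rotation by angle 2*pi*3*5/9, whose trace is 2*cos(2*pi*3*5/9) = -1.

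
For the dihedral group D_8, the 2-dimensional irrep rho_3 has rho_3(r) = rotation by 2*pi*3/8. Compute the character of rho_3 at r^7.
chi_{rho_3}(r^7) = 2*cos(2*pi*3*7/8) = -sqrt(2)

Explanation: rho_3(r^7) is rotation by angle 2*pi*3*7/8, whose trace is 2*cos(2*pi*3*7/8) = -sqrt(2).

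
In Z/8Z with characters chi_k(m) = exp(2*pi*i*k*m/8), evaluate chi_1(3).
chi_1(3) = zeta_8^3 = exp(3*I*pi/4)

Why: chi_1(3) = zeta_8^(1*3) = zeta_8^3. Since zeta_8^8 = 1, this equals zeta_8^3 = exp(2*pi*i*3/8) = exp(3*I*pi/4).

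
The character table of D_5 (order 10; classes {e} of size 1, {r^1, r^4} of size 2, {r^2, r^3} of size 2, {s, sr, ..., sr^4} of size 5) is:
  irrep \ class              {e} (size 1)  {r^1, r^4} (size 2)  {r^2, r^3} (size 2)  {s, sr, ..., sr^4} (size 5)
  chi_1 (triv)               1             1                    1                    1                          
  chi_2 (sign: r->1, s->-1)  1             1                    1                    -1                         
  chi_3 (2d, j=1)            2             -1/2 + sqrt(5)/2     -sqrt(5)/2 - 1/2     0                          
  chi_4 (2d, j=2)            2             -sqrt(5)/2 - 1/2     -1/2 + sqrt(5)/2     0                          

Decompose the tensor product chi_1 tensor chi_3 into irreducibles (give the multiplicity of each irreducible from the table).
chi_1 tensor chi_3 = chi_3 (all other irreducibles have multiplicity 0).

Explanation: The character of a tensor product is the pointwise product (chi_1 * chi_3)(C) = chi_1(C) * chi_3(C):
  {e}: (1)*(2), {r^1, r^4}: (1)*(-1/2 + sqrt(5)/2), {r^2, r^3}: (1)*(-sqrt(5)/2 - 1/2), {s, sr, ..., sr^4}: (1)*(0)
so (chi_1 * chi_3) takes values
  {e} -> 2, {r^1, r^4} -> -1/2 + sqrt(5)/2, {r^2, r^3} -> -sqrt(5)/2 - 1/2, {s, sr, ..., sr^4} -> 0.
Now take the inner product of this character with each irreducible chi from the table, <chi_1*chi_3, chi> = (1/10) sum_C |C| (chi_1*chi_3)(C) conj(chi(C)):
  <chi_1*chi_3, chi_1> = (1/10)[1*(2)*conj(1) + 2*(-1/2 + sqrt(5)/2)*conj(1) + 2*(-sqrt(5)/2 - 1/2)*conj(1) + 5*(0)*conj(1)]
      = (1/10)[(2) + (-1 + sqrt(5)) + (-sqrt(5) - 1) + (0)] = 0/10 = 0
  <chi_1*chi_3, chi_2> = (1/10)[1*(2)*conj(1) + 2*(-1/2 + sqrt(5)/2)*conj(1) + 2*(-sqrt(5)/2 - 1/2)*conj(1) + 5*(0)*conj(-1)]
      = (1/10)[(2) + (-1 + sqrt(5)) + (-sqrt(5) - 1) + (0)] = 0/10 = 0
  <chi_1*chi_3, chi_3> = (1/10)[1*(2)*conj(2) + 2*(-1/2 + sqrt(5)/2)*conj(-1/2 + sqrt(5)/2) + 2*(-sqrt(5)/2 - 1/2)*conj(-sqrt(5)/2 - 1/2) + 5*(0)*conj(0)]
      = (1/10)[(4) + (3 - sqrt(5)) + (sqrt(5) + 3) + (0)] = 10/10 = 1
  <chi_1*chi_3, chi_4> = (1/10)[1*(2)*conj(2) + 2*(-1/2 + sqrt(5)/2)*conj(-sqrt(5)/2 - 1/2) + 2*(-sqrt(5)/2 - 1/2)*conj(-1/2 + sqrt(5)/2) + 5*(0)*conj(0)]
      = (1/10)[(4) + (-2) + (-2) + (0)] = 0/10 = 0
Hence the multiplicities are chi_3: 1. Dimension check: dim(chi_1)*dim(chi_3) = 1*2 = 2 and sum (mult * dim) = 1*2 = 2.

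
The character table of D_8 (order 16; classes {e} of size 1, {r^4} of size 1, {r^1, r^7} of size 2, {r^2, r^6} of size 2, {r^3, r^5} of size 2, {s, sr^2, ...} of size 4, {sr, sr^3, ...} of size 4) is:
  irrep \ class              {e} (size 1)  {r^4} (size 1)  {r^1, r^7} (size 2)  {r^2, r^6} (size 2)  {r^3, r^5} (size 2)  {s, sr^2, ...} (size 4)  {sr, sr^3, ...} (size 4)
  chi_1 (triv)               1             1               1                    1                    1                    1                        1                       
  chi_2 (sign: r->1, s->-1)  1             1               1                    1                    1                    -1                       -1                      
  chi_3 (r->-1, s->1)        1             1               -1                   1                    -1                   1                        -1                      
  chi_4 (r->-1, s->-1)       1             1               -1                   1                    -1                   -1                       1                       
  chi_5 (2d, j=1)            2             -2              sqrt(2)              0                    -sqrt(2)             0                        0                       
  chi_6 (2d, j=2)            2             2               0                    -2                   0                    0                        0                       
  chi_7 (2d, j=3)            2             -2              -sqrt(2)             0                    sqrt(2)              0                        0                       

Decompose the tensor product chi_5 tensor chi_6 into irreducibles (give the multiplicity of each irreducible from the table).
chi_5 tensor chi_6 = chi_5 + chi_7 (all other irreducibles have multiplicity 0).

Derivation: The character of a tensor product is the pointwise product (chi_5 * chi_6)(C) = chi_5(C) * chi_6(C):
  {e}: (2)*(2), {r^4}: (-2)*(2), {r^1, r^7}: (sqrt(2))*(0), {r^2, r^6}: (0)*(-2), {r^3, r^5}: (-sqrt(2))*(0), {s, sr^2, ...}: (0)*(0), {sr, sr^3, ...}: (0)*(0)
so (chi_5 * chi_6) takes values
  {e} -> 4, {r^4} -> -4, {r^1, r^7} -> 0, {r^2, r^6} -> 0, {r^3, r^5} -> 0, {s, sr^2, ...} -> 0, {sr, sr^3, ...} -> 0.
Now take the inner product of this character with each irreducible chi from the table, <chi_5*chi_6, chi> = (1/16) sum_C |C| (chi_5*chi_6)(C) conj(chi(C)):
  <chi_5*chi_6, chi_1> = (1/16)[1*(4)*conj(1) + 1*(-4)*conj(1) + 2*(0)*conj(1) + 2*(0)*conj(1) + 2*(0)*conj(1) + 4*(0)*conj(1) + 4*(0)*conj(1)]
      = (1/16)[(4) + (-4) + (0) + (0) + (0) + (0) + (0)] = 0/16 = 0
  <chi_5*chi_6, chi_2> = (1/16)[1*(4)*conj(1) + 1*(-4)*conj(1) + 2*(0)*conj(1) + 2*(0)*conj(1) + 2*(0)*conj(1) + 4*(0)*conj(-1) + 4*(0)*conj(-1)]
      = (1/16)[(4) + (-4) + (0) + (0) + (0) + (0) + (0)] = 0/16 = 0
  <chi_5*chi_6, chi_3> = (1/16)[1*(4)*conj(1) + 1*(-4)*conj(1) + 2*(0)*conj(-1) + 2*(0)*conj(1) + 2*(0)*conj(-1) + 4*(0)*conj(1) + 4*(0)*conj(-1)]
      = (1/16)[(4) + (-4) + (0) + (0) + (0) + (0) + (0)] = 0/16 = 0
  <chi_5*chi_6, chi_4> = (1/16)[1*(4)*conj(1) + 1*(-4)*conj(1) + 2*(0)*conj(-1) + 2*(0)*conj(1) + 2*(0)*conj(-1) + 4*(0)*conj(-1) + 4*(0)*conj(1)]
      = (1/16)[(4) + (-4) + (0) + (0) + (0) + (0) + (0)] = 0/16 = 0
  <chi_5*chi_6, chi_5> = (1/16)[1*(4)*conj(2) + 1*(-4)*conj(-2) + 2*(0)*conj(sqrt(2)) + 2*(0)*conj(0) + 2*(0)*conj(-sqrt(2)) + 4*(0)*conj(0) + 4*(0)*conj(0)]
      = (1/16)[(8) + (8) + (0) + (0) + (0) + (0) + (0)] = 16/16 = 1
  <chi_5*chi_6, chi_6> = (1/16)[1*(4)*conj(2) + 1*(-4)*conj(2) + 2*(0)*conj(0) + 2*(0)*conj(-2) + 2*(0)*conj(0) + 4*(0)*conj(0) + 4*(0)*conj(0)]
      = (1/16)[(8) + (-8) + (0) + (0) + (0) + (0) + (0)] = 0/16 = 0
  <chi_5*chi_6, chi_7> = (1/16)[1*(4)*conj(2) + 1*(-4)*conj(-2) + 2*(0)*conj(-sqrt(2)) + 2*(0)*conj(0) + 2*(0)*conj(sqrt(2)) + 4*(0)*conj(0) + 4*(0)*conj(0)]
      = (1/16)[(8) + (8) + (0) + (0) + (0) + (0) + (0)] = 16/16 = 1
Hence the multiplicities are chi_5: 1, chi_7: 1. Dimension check: dim(chi_5)*dim(chi_6) = 2*2 = 4 and sum (mult * dim) = 1*2 + 1*2 = 4.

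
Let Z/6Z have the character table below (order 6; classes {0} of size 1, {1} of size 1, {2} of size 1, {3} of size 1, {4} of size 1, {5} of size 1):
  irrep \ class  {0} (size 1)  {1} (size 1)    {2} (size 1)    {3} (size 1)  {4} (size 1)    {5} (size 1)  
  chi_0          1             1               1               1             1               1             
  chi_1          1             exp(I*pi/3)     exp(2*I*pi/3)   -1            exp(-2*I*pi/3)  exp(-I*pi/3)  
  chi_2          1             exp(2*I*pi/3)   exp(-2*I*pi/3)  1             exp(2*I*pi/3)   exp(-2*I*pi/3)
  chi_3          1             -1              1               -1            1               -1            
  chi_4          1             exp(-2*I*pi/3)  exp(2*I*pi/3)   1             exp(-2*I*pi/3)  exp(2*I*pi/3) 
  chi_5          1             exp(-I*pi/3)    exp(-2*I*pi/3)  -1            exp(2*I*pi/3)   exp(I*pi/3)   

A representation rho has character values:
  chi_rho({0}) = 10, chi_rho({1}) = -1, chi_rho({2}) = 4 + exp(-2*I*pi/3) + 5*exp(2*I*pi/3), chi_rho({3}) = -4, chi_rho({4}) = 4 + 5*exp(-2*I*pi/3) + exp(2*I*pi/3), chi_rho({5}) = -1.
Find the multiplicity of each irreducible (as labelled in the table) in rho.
Multiplicities: chi_0: 1, chi_1: 3, chi_2: 0, chi_3: 3, chi_4: 2, chi_5: 1.

Argument: Use <chi_rho, chi> = (1/|G|) sum_C |C| * chi_rho(C) * conj(chi(C)) with |G| = 6 for each irreducible chi in the table:
  <chi_rho, chi_0> = (1/6)[1*(10)*conj(1) + 1*(-1)*conj(1) + 1*(4 + exp(-2*I*pi/3) + 5*exp(2*I*pi/3))*conj(1) + 1*(-4)*conj(1) + 1*(4 + 5*exp(-2*I*pi/3) + exp(2*I*pi/3))*conj(1) + 1*(-1)*conj(1)]
      = (1/6)[(10) + (-1) + (4 + exp(-2*I*pi/3) + 5*exp(2*I*pi/3)) + (-4) + (4 + 5*exp(-2*I*pi/3) + exp(2*I*pi/3)) + (-1)] = 6/6 = 1
  <chi_rho, chi_1> = (1/6)[1*(10)*conj(1) + 1*(-1)*conj(exp(I*pi/3)) + 1*(4 + exp(-2*I*pi/3) + 5*exp(2*I*pi/3))*conj(exp(2*I*pi/3)) + 1*(-4)*conj(-1) + 1*(4 + 5*exp(-2*I*pi/3) + exp(2*I*pi/3))*conj(exp(-2*I*pi/3)) + 1*(-1)*conj(exp(-I*pi/3))]
      = (1/6)[(10) + (1 + exp(-2*I*pi/3) - 2*exp(-I*pi/3)) + (5 + 4*exp(-2*I*pi/3) + exp(2*I*pi/3)) + (4) + (5 + exp(-2*I*pi/3) + 4*exp(2*I*pi/3)) + (1 - 2*exp(I*pi/3) + exp(2*I*pi/3))] = 18/6 = 3
  <chi_rho, chi_2> = (1/6)[1*(10)*conj(1) + 1*(-1)*conj(exp(2*I*pi/3)) + 1*(4 + exp(-2*I*pi/3) + 5*exp(2*I*pi/3))*conj(exp(-2*I*pi/3)) + 1*(-4)*conj(1) + 1*(4 + 5*exp(-2*I*pi/3) + exp(2*I*pi/3))*conj(exp(2*I*pi/3)) + 1*(-1)*conj(exp(-2*I*pi/3))]
      = (1/6)[(10) + (-1 + 3*exp(-I*pi/3) + 2*exp(2*I*pi/3) - 2*exp(-2*I*pi/3)) + (1 + 5*exp(-2*I*pi/3) + 4*exp(2*I*pi/3)) + (-4) + (1 + 4*exp(-2*I*pi/3) + 5*exp(2*I*pi/3)) + (-1 + 2*exp(-2*I*pi/3) - 2*exp(2*I*pi/3) + 3*exp(I*pi/3))] = 0/6 = 0
  <chi_rho, chi_3> = (1/6)[1*(10)*conj(1) + 1*(-1)*conj(-1) + 1*(4 + exp(-2*I*pi/3) + 5*exp(2*I*pi/3))*conj(1) + 1*(-4)*conj(-1) + 1*(4 + 5*exp(-2*I*pi/3) + exp(2*I*pi/3))*conj(1) + 1*(-1)*conj(-1)]
      = (1/6)[(10) + (1) + (4 + exp(-2*I*pi/3) + 5*exp(2*I*pi/3)) + (4) + (4 + 5*exp(-2*I*pi/3) + exp(2*I*pi/3)) + (1)] = 18/6 = 3
  <chi_rho, chi_4> = (1/6)[1*(10)*conj(1) + 1*(-1)*conj(exp(-2*I*pi/3)) + 1*(4 + exp(-2*I*pi/3) + 5*exp(2*I*pi/3))*conj(exp(2*I*pi/3)) + 1*(-4)*conj(1) + 1*(4 + 5*exp(-2*I*pi/3) + exp(2*I*pi/3))*conj(exp(-2*I*pi/3)) + 1*(-1)*conj(exp(2*I*pi/3))]
      = (1/6)[(10) + (-1 - 2*exp(2*I*pi/3) + exp(I*pi/3)) + (5 + 4*exp(-2*I*pi/3) + exp(2*I*pi/3)) + (-4) + (5 + exp(-2*I*pi/3) + 4*exp(2*I*pi/3)) + (-1 + exp(-I*pi/3) - 2*exp(-2*I*pi/3))] = 12/6 = 2
  <chi_rho, chi_5> = (1/6)[1*(10)*conj(1) + 1*(-1)*conj(exp(-I*pi/3)) + 1*(4 + exp(-2*I*pi/3) + 5*exp(2*I*pi/3))*conj(exp(-2*I*pi/3)) + 1*(-4)*conj(-1) + 1*(4 + 5*exp(-2*I*pi/3) + exp(2*I*pi/3))*conj(exp(2*I*pi/3)) + 1*(-1)*conj(exp(I*pi/3))]
      = (1/6)[(10) + (1 - 2*exp(I*pi/3) + 2*exp(-I*pi/3) + 3*exp(2*I*pi/3)) + (1 + 5*exp(-2*I*pi/3) + 4*exp(2*I*pi/3)) + (4) + (1 + 4*exp(-2*I*pi/3) + 5*exp(2*I*pi/3)) + (1 + 3*exp(-2*I*pi/3) - 2*exp(-I*pi/3) + 2*exp(I*pi/3))] = 6/6 = 1
(Exp terms are combined using exp(i*s)*conj(exp(i*t)) = exp(i*(s-t)), and sums of them are collapsed using the identity that for every m > 1 the m distinct m-th roots of unity sum to 0, e.g. 1 + exp(2*I*pi/3) + exp(-2*I*pi/3) = 0.)
Dimension check: dim(rho) = sum (mult * dim) = 1*1 + 3*1 + 0*1 + 3*1 + 2*1 + 1*1 = 10 = chi_rho(e) = 10.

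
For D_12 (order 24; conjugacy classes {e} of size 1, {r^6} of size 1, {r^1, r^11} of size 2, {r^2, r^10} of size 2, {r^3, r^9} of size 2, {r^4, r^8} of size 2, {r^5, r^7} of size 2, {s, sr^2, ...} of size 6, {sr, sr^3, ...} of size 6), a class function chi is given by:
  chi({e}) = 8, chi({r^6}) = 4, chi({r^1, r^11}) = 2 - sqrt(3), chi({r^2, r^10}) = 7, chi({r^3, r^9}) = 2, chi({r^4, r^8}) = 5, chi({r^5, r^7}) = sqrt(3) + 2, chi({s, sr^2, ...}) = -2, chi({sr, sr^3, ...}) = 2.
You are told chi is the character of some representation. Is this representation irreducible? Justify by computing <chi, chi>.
Not irreducible (reducible): <chi, chi> = 13 > 1.

Reasoning: <chi, chi> = (1/|G|) sum_C |C| * |chi(C)|^2 = (1/24)[1*|8|^2 + 1*|4|^2 + 2*|2 - sqrt(3)|^2 + 2*|7|^2 + 2*|2|^2 + 2*|5|^2 + 2*|sqrt(3) + 2|^2 + 6*|-2|^2 + 6*|2|^2]
  = (1/24)[(64) + (16) + (14 - 8*sqrt(3)) + (98) + (8) + (50) + (8*sqrt(3) + 14) + (24) + (24)] = 312/24 = 13.
A character is irreducible iff <chi, chi> = 1, so this representation is reducible.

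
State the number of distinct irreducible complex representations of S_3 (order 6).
3

Justification: The number of irreducible complex representations of a finite group equals its number of conjugacy classes. Conjugacy classes in S_3 correspond to cycle types, i.e. partitions of 3; there are p(3) = 3 of them, so S_3 (order 6) has exactly 3 irreducible complex representations.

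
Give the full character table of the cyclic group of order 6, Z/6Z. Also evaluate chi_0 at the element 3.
Character table of Z/6Z (irreps indexed chi_0,...,chi_5 with chi_k(m) = zeta_6^(k*m), zeta_6 = exp(2*pi*i/6)):
  irrep \ class  {0} (size 1)  {1} (size 1)    {2} (size 1)    {3} (size 1)  {4} (size 1)    {5} (size 1)  
  chi_0          1             1               1               1             1               1             
  chi_1          1             exp(I*pi/3)     exp(2*I*pi/3)   -1            exp(-2*I*pi/3)  exp(-I*pi/3)  
  chi_2          1             exp(2*I*pi/3)   exp(-2*I*pi/3)  1             exp(2*I*pi/3)   exp(-2*I*pi/3)
  chi_3          1             -1              1               -1            1               -1            
  chi_4          1             exp(-2*I*pi/3)  exp(2*I*pi/3)   1             exp(-2*I*pi/3)  exp(2*I*pi/3) 
  chi_5          1             exp(-I*pi/3)    exp(-2*I*pi/3)  -1            exp(2*I*pi/3)   exp(I*pi/3)   

Spot check: chi_0(3) = zeta_6^(0*3) = zeta_6^0 = 1.

Reasoning: Z/6Z is abelian, so all 6 irreducible complex representations are 1-dimensional. They are given by chi_k(m) = zeta_6^(k*m) for k = 0,...,5. Row orthogonality: sum_m chi_k(m) conj(chi_l(m)) = 6 * [k = l].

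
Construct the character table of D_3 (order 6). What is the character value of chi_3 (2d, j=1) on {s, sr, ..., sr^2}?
Conjugacy classes: {e} of size 1, {r^1, r^2} of size 2, {s, sr, ..., sr^2} of size 3.
Character table:
  irrep \ class              {e} (size 1)  {r^1, r^2} (size 2)  {s, sr, ..., sr^2} (size 3)
  chi_1 (triv)               1             1                    1                          
  chi_2 (sign: r->1, s->-1)  1             1                    -1                         
  chi_3 (2d, j=1)            2             -1                   0                          

Spot check: chi_3 (2d, j=1) on {s, sr, ..., sr^2} = 0.

Solution. D_3 has order 2*3 = 6 with 3 conjugacy classes, hence 3 irreducibles. Sum of squared dims 1 + 1 + 4 = 6 = |G|. Linear characters come from the abelianisation; the 2-dimensional irreps have character r^k -> 2*cos(2*pi*j*k/3), reflections -> 0.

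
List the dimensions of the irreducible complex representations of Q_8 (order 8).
Dimensions: 1, 1, 1, 1, 2

Reasoning: There are 5 irreducibles (= number of conjugacy classes). Their dimensions d_i satisfy sum d_i^2 = |G| = 8: 1 + 1 + 1 + 1 + 4 = 8.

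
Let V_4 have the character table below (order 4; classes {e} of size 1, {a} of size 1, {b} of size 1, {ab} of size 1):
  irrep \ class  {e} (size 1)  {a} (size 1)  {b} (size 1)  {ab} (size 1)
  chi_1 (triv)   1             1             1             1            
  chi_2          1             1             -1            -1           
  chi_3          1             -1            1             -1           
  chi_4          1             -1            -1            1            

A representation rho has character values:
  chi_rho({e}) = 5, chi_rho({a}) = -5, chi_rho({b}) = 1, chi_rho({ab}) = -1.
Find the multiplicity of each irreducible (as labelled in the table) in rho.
Multiplicities: chi_1: 0, chi_2: 0, chi_3: 3, chi_4: 2.

Argument: Use <chi_rho, chi> = (1/|G|) sum_C |C| * chi_rho(C) * conj(chi(C)) with |G| = 4 for each irreducible chi in the table:
  <chi_rho, chi_1> = (1/4)[1*(5)*conj(1) + 1*(-5)*conj(1) + 1*(1)*conj(1) + 1*(-1)*conj(1)]
      = (1/4)[(5) + (-5) + (1) + (-1)] = 0/4 = 0
  <chi_rho, chi_2> = (1/4)[1*(5)*conj(1) + 1*(-5)*conj(1) + 1*(1)*conj(-1) + 1*(-1)*conj(-1)]
      = (1/4)[(5) + (-5) + (-1) + (1)] = 0/4 = 0
  <chi_rho, chi_3> = (1/4)[1*(5)*conj(1) + 1*(-5)*conj(-1) + 1*(1)*conj(1) + 1*(-1)*conj(-1)]
      = (1/4)[(5) + (5) + (1) + (1)] = 12/4 = 3
  <chi_rho, chi_4> = (1/4)[1*(5)*conj(1) + 1*(-5)*conj(-1) + 1*(1)*conj(-1) + 1*(-1)*conj(1)]
      = (1/4)[(5) + (5) + (-1) + (-1)] = 8/4 = 2
Dimension check: dim(rho) = sum (mult * dim) = 0*1 + 0*1 + 3*1 + 2*1 = 5 = chi_rho(e) = 5.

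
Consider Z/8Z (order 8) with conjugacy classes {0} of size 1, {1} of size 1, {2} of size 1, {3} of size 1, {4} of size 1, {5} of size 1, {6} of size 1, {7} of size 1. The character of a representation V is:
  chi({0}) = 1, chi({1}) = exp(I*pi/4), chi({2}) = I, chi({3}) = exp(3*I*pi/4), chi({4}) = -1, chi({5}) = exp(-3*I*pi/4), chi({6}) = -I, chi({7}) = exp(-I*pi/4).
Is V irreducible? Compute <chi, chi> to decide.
Irreducible: <chi, chi> = 1.

Reasoning: <chi, chi> = (1/|G|) sum_C |C| * |chi(C)|^2 = (1/8)[1*|1|^2 + 1*|exp(I*pi/4)|^2 + 1*|I|^2 + 1*|exp(3*I*pi/4)|^2 + 1*|-1|^2 + 1*|exp(-3*I*pi/4)|^2 + 1*|-I|^2 + 1*|exp(-I*pi/4)|^2]
  = (1/8)[(1) + (1) + (1) + (1) + (1) + (1) + (1) + (1)] = 8/8 = 1.
(Exp terms are combined using exp(i*s)*conj(exp(i*t)) = exp(i*(s-t)), and sums of them are collapsed using the identity that for every m > 1 the m distinct m-th roots of unity sum to 0, e.g. 1 + exp(2*I*pi/3) + exp(-2*I*pi/3) = 0.)
A character is irreducible iff <chi, chi> = 1, so this representation is irreducible.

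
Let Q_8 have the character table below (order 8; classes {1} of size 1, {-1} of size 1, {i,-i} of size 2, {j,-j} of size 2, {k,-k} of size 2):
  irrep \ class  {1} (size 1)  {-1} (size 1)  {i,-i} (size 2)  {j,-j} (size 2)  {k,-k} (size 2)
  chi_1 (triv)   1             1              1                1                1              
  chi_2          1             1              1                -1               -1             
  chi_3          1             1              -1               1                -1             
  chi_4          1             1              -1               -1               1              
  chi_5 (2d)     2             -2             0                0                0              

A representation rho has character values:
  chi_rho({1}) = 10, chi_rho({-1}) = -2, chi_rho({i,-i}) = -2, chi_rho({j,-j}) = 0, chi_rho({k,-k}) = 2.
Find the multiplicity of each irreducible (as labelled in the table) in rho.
Multiplicities: chi_1: 1, chi_2: 0, chi_3: 1, chi_4: 2, chi_5: 3.

Derivation: Use <chi_rho, chi> = (1/|G|) sum_C |C| * chi_rho(C) * conj(chi(C)) with |G| = 8 for each irreducible chi in the table:
  <chi_rho, chi_1> = (1/8)[1*(10)*conj(1) + 1*(-2)*conj(1) + 2*(-2)*conj(1) + 2*(0)*conj(1) + 2*(2)*conj(1)]
      = (1/8)[(10) + (-2) + (-4) + (0) + (4)] = 8/8 = 1
  <chi_rho, chi_2> = (1/8)[1*(10)*conj(1) + 1*(-2)*conj(1) + 2*(-2)*conj(1) + 2*(0)*conj(-1) + 2*(2)*conj(-1)]
      = (1/8)[(10) + (-2) + (-4) + (0) + (-4)] = 0/8 = 0
  <chi_rho, chi_3> = (1/8)[1*(10)*conj(1) + 1*(-2)*conj(1) + 2*(-2)*conj(-1) + 2*(0)*conj(1) + 2*(2)*conj(-1)]
      = (1/8)[(10) + (-2) + (4) + (0) + (-4)] = 8/8 = 1
  <chi_rho, chi_4> = (1/8)[1*(10)*conj(1) + 1*(-2)*conj(1) + 2*(-2)*conj(-1) + 2*(0)*conj(-1) + 2*(2)*conj(1)]
      = (1/8)[(10) + (-2) + (4) + (0) + (4)] = 16/8 = 2
  <chi_rho, chi_5> = (1/8)[1*(10)*conj(2) + 1*(-2)*conj(-2) + 2*(-2)*conj(0) + 2*(0)*conj(0) + 2*(2)*conj(0)]
      = (1/8)[(20) + (4) + (0) + (0) + (0)] = 24/8 = 3
Dimension check: dim(rho) = sum (mult * dim) = 1*1 + 0*1 + 1*1 + 2*1 + 3*2 = 10 = chi_rho(e) = 10.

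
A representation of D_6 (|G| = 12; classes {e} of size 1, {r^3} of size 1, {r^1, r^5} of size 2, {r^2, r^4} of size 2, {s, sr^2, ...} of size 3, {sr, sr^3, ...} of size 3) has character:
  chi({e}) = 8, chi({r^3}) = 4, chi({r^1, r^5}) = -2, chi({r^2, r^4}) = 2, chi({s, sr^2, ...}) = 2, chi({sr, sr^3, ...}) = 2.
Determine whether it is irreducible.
Not irreducible (reducible): <chi, chi> = 10 > 1.

<chi, chi> = (1/|G|) sum_C |C| * |chi(C)|^2 = (1/12)[1*|8|^2 + 1*|4|^2 + 2*|-2|^2 + 2*|2|^2 + 3*|2|^2 + 3*|2|^2]
  = (1/12)[(64) + (16) + (8) + (8) + (12) + (12)] = 120/12 = 10.
A character is irreducible iff <chi, chi> = 1, so this representation is reducible.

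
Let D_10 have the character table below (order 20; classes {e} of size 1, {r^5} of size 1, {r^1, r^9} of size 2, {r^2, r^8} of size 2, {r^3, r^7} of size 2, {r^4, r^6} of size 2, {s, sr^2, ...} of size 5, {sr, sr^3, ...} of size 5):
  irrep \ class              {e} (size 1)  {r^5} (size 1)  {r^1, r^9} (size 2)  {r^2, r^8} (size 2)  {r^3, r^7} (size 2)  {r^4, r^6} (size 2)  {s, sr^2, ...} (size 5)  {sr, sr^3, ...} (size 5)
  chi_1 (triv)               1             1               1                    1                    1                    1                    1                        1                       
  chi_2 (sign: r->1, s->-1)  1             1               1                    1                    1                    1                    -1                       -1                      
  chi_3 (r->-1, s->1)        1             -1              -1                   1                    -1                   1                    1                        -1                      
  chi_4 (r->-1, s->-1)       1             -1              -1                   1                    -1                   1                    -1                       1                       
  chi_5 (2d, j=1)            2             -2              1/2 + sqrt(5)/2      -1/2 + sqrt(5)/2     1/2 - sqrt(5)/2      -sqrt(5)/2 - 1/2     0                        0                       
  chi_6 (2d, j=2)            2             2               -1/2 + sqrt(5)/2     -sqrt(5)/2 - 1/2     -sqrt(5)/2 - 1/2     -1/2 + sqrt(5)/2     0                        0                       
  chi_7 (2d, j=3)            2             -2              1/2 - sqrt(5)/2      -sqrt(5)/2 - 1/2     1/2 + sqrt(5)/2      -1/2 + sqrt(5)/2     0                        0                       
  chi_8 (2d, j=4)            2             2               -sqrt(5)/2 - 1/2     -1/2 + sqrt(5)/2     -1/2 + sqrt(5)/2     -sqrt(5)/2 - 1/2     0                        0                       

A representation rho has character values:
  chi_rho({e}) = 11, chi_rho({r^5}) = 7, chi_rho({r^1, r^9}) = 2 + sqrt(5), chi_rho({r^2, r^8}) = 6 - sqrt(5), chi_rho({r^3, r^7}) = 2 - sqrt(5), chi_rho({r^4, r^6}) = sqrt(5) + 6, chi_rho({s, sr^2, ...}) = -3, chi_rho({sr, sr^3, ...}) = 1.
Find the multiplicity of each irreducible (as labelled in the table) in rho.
Multiplicities: chi_1: 2, chi_2: 3, chi_3: 0, chi_4: 2, chi_5: 0, chi_6: 2, chi_7: 0, chi_8: 0.

Proof sketch: Use <chi_rho, chi> = (1/|G|) sum_C |C| * chi_rho(C) * conj(chi(C)) with |G| = 20 for each irreducible chi in the table:
  <chi_rho, chi_1> = (1/20)[1*(11)*conj(1) + 1*(7)*conj(1) + 2*(2 + sqrt(5))*conj(1) + 2*(6 - sqrt(5))*conj(1) + 2*(2 - sqrt(5))*conj(1) + 2*(sqrt(5) + 6)*conj(1) + 5*(-3)*conj(1) + 5*(1)*conj(1)]
      = (1/20)[(11) + (7) + (4 + 2*sqrt(5)) + (12 - 2*sqrt(5)) + (4 - 2*sqrt(5)) + (2*sqrt(5) + 12) + (-15) + (5)] = 40/20 = 2
  <chi_rho, chi_2> = (1/20)[1*(11)*conj(1) + 1*(7)*conj(1) + 2*(2 + sqrt(5))*conj(1) + 2*(6 - sqrt(5))*conj(1) + 2*(2 - sqrt(5))*conj(1) + 2*(sqrt(5) + 6)*conj(1) + 5*(-3)*conj(-1) + 5*(1)*conj(-1)]
      = (1/20)[(11) + (7) + (4 + 2*sqrt(5)) + (12 - 2*sqrt(5)) + (4 - 2*sqrt(5)) + (2*sqrt(5) + 12) + (15) + (-5)] = 60/20 = 3
  <chi_rho, chi_3> = (1/20)[1*(11)*conj(1) + 1*(7)*conj(-1) + 2*(2 + sqrt(5))*conj(-1) + 2*(6 - sqrt(5))*conj(1) + 2*(2 - sqrt(5))*conj(-1) + 2*(sqrt(5) + 6)*conj(1) + 5*(-3)*conj(1) + 5*(1)*conj(-1)]
      = (1/20)[(11) + (-7) + (-2*sqrt(5) - 4) + (12 - 2*sqrt(5)) + (-4 + 2*sqrt(5)) + (2*sqrt(5) + 12) + (-15) + (-5)] = 0/20 = 0
  <chi_rho, chi_4> = (1/20)[1*(11)*conj(1) + 1*(7)*conj(-1) + 2*(2 + sqrt(5))*conj(-1) + 2*(6 - sqrt(5))*conj(1) + 2*(2 - sqrt(5))*conj(-1) + 2*(sqrt(5) + 6)*conj(1) + 5*(-3)*conj(-1) + 5*(1)*conj(1)]
      = (1/20)[(11) + (-7) + (-2*sqrt(5) - 4) + (12 - 2*sqrt(5)) + (-4 + 2*sqrt(5)) + (2*sqrt(5) + 12) + (15) + (5)] = 40/20 = 2
  <chi_rho, chi_5> = (1/20)[1*(11)*conj(2) + 1*(7)*conj(-2) + 2*(2 + sqrt(5))*conj(1/2 + sqrt(5)/2) + 2*(6 - sqrt(5))*conj(-1/2 + sqrt(5)/2) + 2*(2 - sqrt(5))*conj(1/2 - sqrt(5)/2) + 2*(sqrt(5) + 6)*conj(-sqrt(5)/2 - 1/2) + 5*(-3)*conj(0) + 5*(1)*conj(0)]
      = (1/20)[(22) + (-14) + (3*sqrt(5) + 7) + (-11 + 7*sqrt(5)) + (7 - 3*sqrt(5)) + (-7*sqrt(5) - 11) + (0) + (0)] = 0/20 = 0
  <chi_rho, chi_6> = (1/20)[1*(11)*conj(2) + 1*(7)*conj(2) + 2*(2 + sqrt(5))*conj(-1/2 + sqrt(5)/2) + 2*(6 - sqrt(5))*conj(-sqrt(5)/2 - 1/2) + 2*(2 - sqrt(5))*conj(-sqrt(5)/2 - 1/2) + 2*(sqrt(5) + 6)*conj(-1/2 + sqrt(5)/2) + 5*(-3)*conj(0) + 5*(1)*conj(0)]
      = (1/20)[(22) + (14) + (sqrt(5) + 3) + (-5*sqrt(5) - 1) + (3 - sqrt(5)) + (-1 + 5*sqrt(5)) + (0) + (0)] = 40/20 = 2
  <chi_rho, chi_7> = (1/20)[1*(11)*conj(2) + 1*(7)*conj(-2) + 2*(2 + sqrt(5))*conj(1/2 - sqrt(5)/2) + 2*(6 - sqrt(5))*conj(-sqrt(5)/2 - 1/2) + 2*(2 - sqrt(5))*conj(1/2 + sqrt(5)/2) + 2*(sqrt(5) + 6)*conj(-1/2 + sqrt(5)/2) + 5*(-3)*conj(0) + 5*(1)*conj(0)]
      = (1/20)[(22) + (-14) + (-3 - sqrt(5)) + (-5*sqrt(5) - 1) + (-3 + sqrt(5)) + (-1 + 5*sqrt(5)) + (0) + (0)] = 0/20 = 0
  <chi_rho, chi_8> = (1/20)[1*(11)*conj(2) + 1*(7)*conj(2) + 2*(2 + sqrt(5))*conj(-sqrt(5)/2 - 1/2) + 2*(6 - sqrt(5))*conj(-1/2 + sqrt(5)/2) + 2*(2 - sqrt(5))*conj(-1/2 + sqrt(5)/2) + 2*(sqrt(5) + 6)*conj(-sqrt(5)/2 - 1/2) + 5*(-3)*conj(0) + 5*(1)*conj(0)]
      = (1/20)[(22) + (14) + (-7 - 3*sqrt(5)) + (-11 + 7*sqrt(5)) + (-7 + 3*sqrt(5)) + (-7*sqrt(5) - 11) + (0) + (0)] = 0/20 = 0
Dimension check: dim(rho) = sum (mult * dim) = 2*1 + 3*1 + 0*1 + 2*1 + 0*2 + 2*2 + 0*2 + 0*2 = 11 = chi_rho(e) = 11.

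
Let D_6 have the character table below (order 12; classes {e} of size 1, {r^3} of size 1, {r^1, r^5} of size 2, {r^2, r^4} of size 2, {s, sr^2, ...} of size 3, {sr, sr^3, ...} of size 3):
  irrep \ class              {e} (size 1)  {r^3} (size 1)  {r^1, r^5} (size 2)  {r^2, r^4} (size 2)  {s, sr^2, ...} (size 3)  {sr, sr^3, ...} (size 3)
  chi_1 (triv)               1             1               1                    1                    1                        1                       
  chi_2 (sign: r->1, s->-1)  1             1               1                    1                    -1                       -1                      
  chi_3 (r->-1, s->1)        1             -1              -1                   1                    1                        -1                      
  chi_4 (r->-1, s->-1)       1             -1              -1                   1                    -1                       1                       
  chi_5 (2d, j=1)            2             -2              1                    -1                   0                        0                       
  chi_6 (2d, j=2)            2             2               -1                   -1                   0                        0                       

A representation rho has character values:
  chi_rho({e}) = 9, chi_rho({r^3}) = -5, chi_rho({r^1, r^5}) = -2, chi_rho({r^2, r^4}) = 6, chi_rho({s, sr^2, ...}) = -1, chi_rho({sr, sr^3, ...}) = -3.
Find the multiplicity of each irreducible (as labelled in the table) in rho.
Multiplicities: chi_1: 0, chi_2: 2, chi_3: 3, chi_4: 2, chi_5: 1, chi_6: 0.

Proof sketch: Use <chi_rho, chi> = (1/|G|) sum_C |C| * chi_rho(C) * conj(chi(C)) with |G| = 12 for each irreducible chi in the table:
  <chi_rho, chi_1> = (1/12)[1*(9)*conj(1) + 1*(-5)*conj(1) + 2*(-2)*conj(1) + 2*(6)*conj(1) + 3*(-1)*conj(1) + 3*(-3)*conj(1)]
      = (1/12)[(9) + (-5) + (-4) + (12) + (-3) + (-9)] = 0/12 = 0
  <chi_rho, chi_2> = (1/12)[1*(9)*conj(1) + 1*(-5)*conj(1) + 2*(-2)*conj(1) + 2*(6)*conj(1) + 3*(-1)*conj(-1) + 3*(-3)*conj(-1)]
      = (1/12)[(9) + (-5) + (-4) + (12) + (3) + (9)] = 24/12 = 2
  <chi_rho, chi_3> = (1/12)[1*(9)*conj(1) + 1*(-5)*conj(-1) + 2*(-2)*conj(-1) + 2*(6)*conj(1) + 3*(-1)*conj(1) + 3*(-3)*conj(-1)]
      = (1/12)[(9) + (5) + (4) + (12) + (-3) + (9)] = 36/12 = 3
  <chi_rho, chi_4> = (1/12)[1*(9)*conj(1) + 1*(-5)*conj(-1) + 2*(-2)*conj(-1) + 2*(6)*conj(1) + 3*(-1)*conj(-1) + 3*(-3)*conj(1)]
      = (1/12)[(9) + (5) + (4) + (12) + (3) + (-9)] = 24/12 = 2
  <chi_rho, chi_5> = (1/12)[1*(9)*conj(2) + 1*(-5)*conj(-2) + 2*(-2)*conj(1) + 2*(6)*conj(-1) + 3*(-1)*conj(0) + 3*(-3)*conj(0)]
      = (1/12)[(18) + (10) + (-4) + (-12) + (0) + (0)] = 12/12 = 1
  <chi_rho, chi_6> = (1/12)[1*(9)*conj(2) + 1*(-5)*conj(2) + 2*(-2)*conj(-1) + 2*(6)*conj(-1) + 3*(-1)*conj(0) + 3*(-3)*conj(0)]
      = (1/12)[(18) + (-10) + (4) + (-12) + (0) + (0)] = 0/12 = 0
Dimension check: dim(rho) = sum (mult * dim) = 0*1 + 2*1 + 3*1 + 2*1 + 1*2 + 0*2 = 9 = chi_rho(e) = 9.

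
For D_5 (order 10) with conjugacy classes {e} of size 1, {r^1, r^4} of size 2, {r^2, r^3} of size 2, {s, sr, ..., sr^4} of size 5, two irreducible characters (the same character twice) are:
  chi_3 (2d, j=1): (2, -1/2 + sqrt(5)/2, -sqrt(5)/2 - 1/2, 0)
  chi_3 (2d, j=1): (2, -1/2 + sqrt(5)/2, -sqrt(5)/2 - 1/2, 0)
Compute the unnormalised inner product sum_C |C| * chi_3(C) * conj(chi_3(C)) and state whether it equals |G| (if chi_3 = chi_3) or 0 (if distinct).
Sum = 10 = |G| = 10; so <chi_3, chi_3> = 1 (norm-1 confirms irreducibility).

Solution. Compute term by term over conjugacy classes (|C| * chi_3(C) * conj(chi_3(C))):
  1*(2)*conj(2) + 2*(-1/2 + sqrt(5)/2)*conj(-1/2 + sqrt(5)/2) + 2*(-sqrt(5)/2 - 1/2)*conj(-sqrt(5)/2 - 1/2) + 5*(0)*conj(0)
  = (4) + (3 - sqrt(5)) + (sqrt(5) + 3) + (0)
  = 10.
Dividing by |G| = 10 gives 10/10 = 1, matching the row-orthogonality relation <chi_3, chi_3> = [chi_3 = chi_3].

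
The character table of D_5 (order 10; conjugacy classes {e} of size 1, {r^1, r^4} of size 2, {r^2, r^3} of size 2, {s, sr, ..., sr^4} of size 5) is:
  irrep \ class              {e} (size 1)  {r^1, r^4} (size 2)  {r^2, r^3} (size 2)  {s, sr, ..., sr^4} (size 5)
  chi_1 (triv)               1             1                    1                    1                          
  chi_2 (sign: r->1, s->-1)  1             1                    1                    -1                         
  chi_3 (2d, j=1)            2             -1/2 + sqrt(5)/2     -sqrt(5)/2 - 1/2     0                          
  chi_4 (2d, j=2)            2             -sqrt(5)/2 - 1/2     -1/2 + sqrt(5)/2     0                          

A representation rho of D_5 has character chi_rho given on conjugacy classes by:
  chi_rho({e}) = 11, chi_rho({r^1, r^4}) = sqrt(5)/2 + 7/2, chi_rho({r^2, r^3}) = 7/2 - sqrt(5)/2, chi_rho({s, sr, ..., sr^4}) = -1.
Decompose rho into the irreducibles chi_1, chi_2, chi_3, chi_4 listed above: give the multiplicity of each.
Multiplicities: chi_1: 2, chi_2: 3, chi_3: 2, chi_4: 1.

Use <chi_rho, chi> = (1/|G|) sum_C |C| * chi_rho(C) * conj(chi(C)) with |G| = 10 for each irreducible chi in the table:
  <chi_rho, chi_1> = (1/10)[1*(11)*conj(1) + 2*(sqrt(5)/2 + 7/2)*conj(1) + 2*(7/2 - sqrt(5)/2)*conj(1) + 5*(-1)*conj(1)]
      = (1/10)[(11) + (sqrt(5) + 7) + (7 - sqrt(5)) + (-5)] = 20/10 = 2
  <chi_rho, chi_2> = (1/10)[1*(11)*conj(1) + 2*(sqrt(5)/2 + 7/2)*conj(1) + 2*(7/2 - sqrt(5)/2)*conj(1) + 5*(-1)*conj(-1)]
      = (1/10)[(11) + (sqrt(5) + 7) + (7 - sqrt(5)) + (5)] = 30/10 = 3
  <chi_rho, chi_3> = (1/10)[1*(11)*conj(2) + 2*(sqrt(5)/2 + 7/2)*conj(-1/2 + sqrt(5)/2) + 2*(7/2 - sqrt(5)/2)*conj(-sqrt(5)/2 - 1/2) + 5*(-1)*conj(0)]
      = (1/10)[(22) + (-1 + 3*sqrt(5)) + (-3*sqrt(5) - 1) + (0)] = 20/10 = 2
  <chi_rho, chi_4> = (1/10)[1*(11)*conj(2) + 2*(sqrt(5)/2 + 7/2)*conj(-sqrt(5)/2 - 1/2) + 2*(7/2 - sqrt(5)/2)*conj(-1/2 + sqrt(5)/2) + 5*(-1)*conj(0)]
      = (1/10)[(22) + (-4*sqrt(5) - 6) + (-6 + 4*sqrt(5)) + (0)] = 10/10 = 1
Dimension check: dim(rho) = sum (mult * dim) = 2*1 + 3*1 + 2*2 + 1*2 = 11 = chi_rho(e) = 11.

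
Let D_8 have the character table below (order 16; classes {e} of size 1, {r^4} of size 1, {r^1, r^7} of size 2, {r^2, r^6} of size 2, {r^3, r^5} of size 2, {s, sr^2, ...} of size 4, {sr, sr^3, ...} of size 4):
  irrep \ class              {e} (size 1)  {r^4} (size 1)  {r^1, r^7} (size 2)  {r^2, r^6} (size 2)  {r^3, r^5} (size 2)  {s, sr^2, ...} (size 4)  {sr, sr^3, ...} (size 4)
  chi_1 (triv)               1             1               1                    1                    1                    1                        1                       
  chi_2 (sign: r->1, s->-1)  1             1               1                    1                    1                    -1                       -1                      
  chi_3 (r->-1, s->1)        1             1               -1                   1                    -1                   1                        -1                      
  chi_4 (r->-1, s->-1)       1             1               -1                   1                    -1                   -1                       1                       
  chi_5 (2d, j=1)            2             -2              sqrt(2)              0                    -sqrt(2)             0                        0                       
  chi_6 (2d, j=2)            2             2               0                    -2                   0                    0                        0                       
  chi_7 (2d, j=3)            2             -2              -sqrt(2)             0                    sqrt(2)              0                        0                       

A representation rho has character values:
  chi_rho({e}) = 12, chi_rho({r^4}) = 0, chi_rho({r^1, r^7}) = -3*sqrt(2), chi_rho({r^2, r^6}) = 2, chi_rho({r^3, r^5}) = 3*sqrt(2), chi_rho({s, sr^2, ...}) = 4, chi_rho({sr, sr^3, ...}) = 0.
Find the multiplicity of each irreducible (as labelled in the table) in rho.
Multiplicities: chi_1: 2, chi_2: 0, chi_3: 2, chi_4: 0, chi_5: 0, chi_6: 1, chi_7: 3.

Argument: Use <chi_rho, chi> = (1/|G|) sum_C |C| * chi_rho(C) * conj(chi(C)) with |G| = 16 for each irreducible chi in the table:
  <chi_rho, chi_1> = (1/16)[1*(12)*conj(1) + 1*(0)*conj(1) + 2*(-3*sqrt(2))*conj(1) + 2*(2)*conj(1) + 2*(3*sqrt(2))*conj(1) + 4*(4)*conj(1) + 4*(0)*conj(1)]
      = (1/16)[(12) + (0) + (-6*sqrt(2)) + (4) + (6*sqrt(2)) + (16) + (0)] = 32/16 = 2
  <chi_rho, chi_2> = (1/16)[1*(12)*conj(1) + 1*(0)*conj(1) + 2*(-3*sqrt(2))*conj(1) + 2*(2)*conj(1) + 2*(3*sqrt(2))*conj(1) + 4*(4)*conj(-1) + 4*(0)*conj(-1)]
      = (1/16)[(12) + (0) + (-6*sqrt(2)) + (4) + (6*sqrt(2)) + (-16) + (0)] = 0/16 = 0
  <chi_rho, chi_3> = (1/16)[1*(12)*conj(1) + 1*(0)*conj(1) + 2*(-3*sqrt(2))*conj(-1) + 2*(2)*conj(1) + 2*(3*sqrt(2))*conj(-1) + 4*(4)*conj(1) + 4*(0)*conj(-1)]
      = (1/16)[(12) + (0) + (6*sqrt(2)) + (4) + (-6*sqrt(2)) + (16) + (0)] = 32/16 = 2
  <chi_rho, chi_4> = (1/16)[1*(12)*conj(1) + 1*(0)*conj(1) + 2*(-3*sqrt(2))*conj(-1) + 2*(2)*conj(1) + 2*(3*sqrt(2))*conj(-1) + 4*(4)*conj(-1) + 4*(0)*conj(1)]
      = (1/16)[(12) + (0) + (6*sqrt(2)) + (4) + (-6*sqrt(2)) + (-16) + (0)] = 0/16 = 0
  <chi_rho, chi_5> = (1/16)[1*(12)*conj(2) + 1*(0)*conj(-2) + 2*(-3*sqrt(2))*conj(sqrt(2)) + 2*(2)*conj(0) + 2*(3*sqrt(2))*conj(-sqrt(2)) + 4*(4)*conj(0) + 4*(0)*conj(0)]
      = (1/16)[(24) + (0) + (-12) + (0) + (-12) + (0) + (0)] = 0/16 = 0
  <chi_rho, chi_6> = (1/16)[1*(12)*conj(2) + 1*(0)*conj(2) + 2*(-3*sqrt(2))*conj(0) + 2*(2)*conj(-2) + 2*(3*sqrt(2))*conj(0) + 4*(4)*conj(0) + 4*(0)*conj(0)]
      = (1/16)[(24) + (0) + (0) + (-8) + (0) + (0) + (0)] = 16/16 = 1
  <chi_rho, chi_7> = (1/16)[1*(12)*conj(2) + 1*(0)*conj(-2) + 2*(-3*sqrt(2))*conj(-sqrt(2)) + 2*(2)*conj(0) + 2*(3*sqrt(2))*conj(sqrt(2)) + 4*(4)*conj(0) + 4*(0)*conj(0)]
      = (1/16)[(24) + (0) + (12) + (0) + (12) + (0) + (0)] = 48/16 = 3
Dimension check: dim(rho) = sum (mult * dim) = 2*1 + 0*1 + 2*1 + 0*1 + 0*2 + 1*2 + 3*2 = 12 = chi_rho(e) = 12.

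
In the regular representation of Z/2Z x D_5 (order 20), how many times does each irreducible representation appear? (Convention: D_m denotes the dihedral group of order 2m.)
Each irreducible V_i of dimension d_i appears with multiplicity d_i, i.e. rho_reg = (direct sum over all irreducibles V_i) d_i V_i. The irreducible dimensions for Z/2Z x D_5 are 1, 1, 1, 1, 2, 2, 2, 2: 4 irreducibles of dimension 1, each with multiplicity 1; 4 irreducibles of dimension 2, each with multiplicity 2. Total dimension 4*1*1 + 4*2*2 = 20 = |G|.

Proof sketch: General theorem: in the regular representation of a finite group G, each irreducible appears with multiplicity equal to its dimension. Check: dim(rho_reg) = sum d_i^2 = 1 + 1 + 1 + 1 + 4 + 4 + 4 + 4 = 20 = |G|.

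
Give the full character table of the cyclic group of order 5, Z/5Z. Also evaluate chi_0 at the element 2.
Character table of Z/5Z (irreps indexed chi_0,...,chi_4 with chi_k(m) = zeta_5^(k*m), zeta_5 = exp(2*pi*i/5)):
  irrep \ class  {0} (size 1)  {1} (size 1)    {2} (size 1)    {3} (size 1)    {4} (size 1)  
  chi_0          1             1               1               1               1             
  chi_1          1             exp(2*I*pi/5)   exp(4*I*pi/5)   exp(-4*I*pi/5)  exp(-2*I*pi/5)
  chi_2          1             exp(4*I*pi/5)   exp(-2*I*pi/5)  exp(2*I*pi/5)   exp(-4*I*pi/5)
  chi_3          1             exp(-4*I*pi/5)  exp(2*I*pi/5)   exp(-2*I*pi/5)  exp(4*I*pi/5) 
  chi_4          1             exp(-2*I*pi/5)  exp(-4*I*pi/5)  exp(4*I*pi/5)   exp(2*I*pi/5) 

Spot check: chi_0(2) = zeta_5^(0*2) = zeta_5^0 = 1.

Solution. Z/5Z is abelian, so all 5 irreducible complex representations are 1-dimensional. They are given by chi_k(m) = zeta_5^(k*m) for k = 0,...,4. Row orthogonality: sum_m chi_k(m) conj(chi_l(m)) = 5 * [k = l].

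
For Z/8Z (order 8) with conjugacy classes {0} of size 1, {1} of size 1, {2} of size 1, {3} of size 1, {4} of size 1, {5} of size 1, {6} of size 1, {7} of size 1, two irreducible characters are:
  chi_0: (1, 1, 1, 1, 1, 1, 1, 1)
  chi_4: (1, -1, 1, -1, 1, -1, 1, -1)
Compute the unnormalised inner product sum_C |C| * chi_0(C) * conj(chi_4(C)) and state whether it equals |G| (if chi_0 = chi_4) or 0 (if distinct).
Sum = 0; so <chi_0, chi_4> = 0 (distinct irreducibles are orthogonal).

Solution. Compute term by term over conjugacy classes (|C| * chi_0(C) * conj(chi_4(C))):
  1*(1)*conj(1) + 1*(1)*conj(-1) + 1*(1)*conj(1) + 1*(1)*conj(-1) + 1*(1)*conj(1) + 1*(1)*conj(-1) + 1*(1)*conj(1) + 1*(1)*conj(-1)
  = (1) + (-1) + (1) + (-1) + (1) + (-1) + (1) + (-1)
  = 0.
(Exp terms are combined using exp(i*s)*conj(exp(i*t)) = exp(i*(s-t)), and sums of them are collapsed using the identity that for every m > 1 the m distinct m-th roots of unity sum to 0, e.g. 1 + exp(2*I*pi/3) + exp(-2*I*pi/3) = 0.)
Dividing by |G| = 8 gives 0/8 = 0, matching the row-orthogonality relation <chi_0, chi_4> = [chi_0 = chi_4].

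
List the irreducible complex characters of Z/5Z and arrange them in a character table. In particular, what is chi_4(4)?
Character table of Z/5Z (irreps indexed chi_0,...,chi_4 with chi_k(m) = zeta_5^(k*m), zeta_5 = exp(2*pi*i/5)):
  irrep \ class  {0} (size 1)  {1} (size 1)    {2} (size 1)    {3} (size 1)    {4} (size 1)  
  chi_0          1             1               1               1               1             
  chi_1          1             exp(2*I*pi/5)   exp(4*I*pi/5)   exp(-4*I*pi/5)  exp(-2*I*pi/5)
  chi_2          1             exp(4*I*pi/5)   exp(-2*I*pi/5)  exp(2*I*pi/5)   exp(-4*I*pi/5)
  chi_3          1             exp(-4*I*pi/5)  exp(2*I*pi/5)   exp(-2*I*pi/5)  exp(4*I*pi/5) 
  chi_4          1             exp(-2*I*pi/5)  exp(-4*I*pi/5)  exp(4*I*pi/5)   exp(2*I*pi/5) 

Spot check: chi_4(4) = zeta_5^(4*4) = zeta_5^16 = exp(2*I*pi/5).

Justification: Z/5Z is abelian, so all 5 irreducible complex representations are 1-dimensional. They are given by chi_k(m) = zeta_5^(k*m) for k = 0,...,4. Row orthogonality: sum_m chi_k(m) conj(chi_l(m)) = 5 * [k = l].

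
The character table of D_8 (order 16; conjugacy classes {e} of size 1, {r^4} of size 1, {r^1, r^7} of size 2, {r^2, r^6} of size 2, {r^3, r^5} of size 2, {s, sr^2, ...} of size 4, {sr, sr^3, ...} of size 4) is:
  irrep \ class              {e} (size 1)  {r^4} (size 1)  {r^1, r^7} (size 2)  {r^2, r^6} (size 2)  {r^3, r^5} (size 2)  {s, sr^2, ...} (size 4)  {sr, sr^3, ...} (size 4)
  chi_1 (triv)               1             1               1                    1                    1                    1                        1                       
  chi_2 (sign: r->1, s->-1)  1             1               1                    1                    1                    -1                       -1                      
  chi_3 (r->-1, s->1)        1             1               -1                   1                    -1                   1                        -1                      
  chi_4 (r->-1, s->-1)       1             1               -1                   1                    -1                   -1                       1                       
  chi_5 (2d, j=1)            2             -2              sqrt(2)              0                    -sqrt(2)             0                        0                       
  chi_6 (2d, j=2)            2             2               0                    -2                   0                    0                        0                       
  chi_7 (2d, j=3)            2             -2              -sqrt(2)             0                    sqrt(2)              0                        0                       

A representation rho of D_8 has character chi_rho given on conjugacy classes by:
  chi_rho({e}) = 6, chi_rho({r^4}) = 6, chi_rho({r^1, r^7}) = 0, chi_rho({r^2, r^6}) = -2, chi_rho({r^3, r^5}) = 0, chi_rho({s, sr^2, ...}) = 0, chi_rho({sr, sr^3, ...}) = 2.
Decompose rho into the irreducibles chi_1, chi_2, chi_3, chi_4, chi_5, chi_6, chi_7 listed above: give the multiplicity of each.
Multiplicities: chi_1: 1, chi_2: 0, chi_3: 0, chi_4: 1, chi_5: 0, chi_6: 2, chi_7: 0.

Reasoning: Use <chi_rho, chi> = (1/|G|) sum_C |C| * chi_rho(C) * conj(chi(C)) with |G| = 16 for each irreducible chi in the table:
  <chi_rho, chi_1> = (1/16)[1*(6)*conj(1) + 1*(6)*conj(1) + 2*(0)*conj(1) + 2*(-2)*conj(1) + 2*(0)*conj(1) + 4*(0)*conj(1) + 4*(2)*conj(1)]
      = (1/16)[(6) + (6) + (0) + (-4) + (0) + (0) + (8)] = 16/16 = 1
  <chi_rho, chi_2> = (1/16)[1*(6)*conj(1) + 1*(6)*conj(1) + 2*(0)*conj(1) + 2*(-2)*conj(1) + 2*(0)*conj(1) + 4*(0)*conj(-1) + 4*(2)*conj(-1)]
      = (1/16)[(6) + (6) + (0) + (-4) + (0) + (0) + (-8)] = 0/16 = 0
  <chi_rho, chi_3> = (1/16)[1*(6)*conj(1) + 1*(6)*conj(1) + 2*(0)*conj(-1) + 2*(-2)*conj(1) + 2*(0)*conj(-1) + 4*(0)*conj(1) + 4*(2)*conj(-1)]
      = (1/16)[(6) + (6) + (0) + (-4) + (0) + (0) + (-8)] = 0/16 = 0
  <chi_rho, chi_4> = (1/16)[1*(6)*conj(1) + 1*(6)*conj(1) + 2*(0)*conj(-1) + 2*(-2)*conj(1) + 2*(0)*conj(-1) + 4*(0)*conj(-1) + 4*(2)*conj(1)]
      = (1/16)[(6) + (6) + (0) + (-4) + (0) + (0) + (8)] = 16/16 = 1
  <chi_rho, chi_5> = (1/16)[1*(6)*conj(2) + 1*(6)*conj(-2) + 2*(0)*conj(sqrt(2)) + 2*(-2)*conj(0) + 2*(0)*conj(-sqrt(2)) + 4*(0)*conj(0) + 4*(2)*conj(0)]
      = (1/16)[(12) + (-12) + (0) + (0) + (0) + (0) + (0)] = 0/16 = 0
  <chi_rho, chi_6> = (1/16)[1*(6)*conj(2) + 1*(6)*conj(2) + 2*(0)*conj(0) + 2*(-2)*conj(-2) + 2*(0)*conj(0) + 4*(0)*conj(0) + 4*(2)*conj(0)]
      = (1/16)[(12) + (12) + (0) + (8) + (0) + (0) + (0)] = 32/16 = 2
  <chi_rho, chi_7> = (1/16)[1*(6)*conj(2) + 1*(6)*conj(-2) + 2*(0)*conj(-sqrt(2)) + 2*(-2)*conj(0) + 2*(0)*conj(sqrt(2)) + 4*(0)*conj(0) + 4*(2)*conj(0)]
      = (1/16)[(12) + (-12) + (0) + (0) + (0) + (0) + (0)] = 0/16 = 0
Dimension check: dim(rho) = sum (mult * dim) = 1*1 + 0*1 + 0*1 + 1*1 + 0*2 + 2*2 + 0*2 = 6 = chi_rho(e) = 6.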